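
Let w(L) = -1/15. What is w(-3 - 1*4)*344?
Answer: -344/15 ≈ -22.933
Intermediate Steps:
w(L) = -1/15 (w(L) = -1*1/15 = -1/15)
w(-3 - 1*4)*344 = -1/15*344 = -344/15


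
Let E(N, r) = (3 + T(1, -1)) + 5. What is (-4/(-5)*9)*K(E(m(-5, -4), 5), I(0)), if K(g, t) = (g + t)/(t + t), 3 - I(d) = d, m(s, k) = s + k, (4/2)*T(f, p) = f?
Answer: 69/5 ≈ 13.800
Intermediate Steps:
T(f, p) = f/2
m(s, k) = k + s
I(d) = 3 - d
E(N, r) = 17/2 (E(N, r) = (3 + (1/2)*1) + 5 = (3 + 1/2) + 5 = 7/2 + 5 = 17/2)
K(g, t) = (g + t)/(2*t) (K(g, t) = (g + t)/((2*t)) = (g + t)*(1/(2*t)) = (g + t)/(2*t))
(-4/(-5)*9)*K(E(m(-5, -4), 5), I(0)) = (-4/(-5)*9)*((17/2 + (3 - 1*0))/(2*(3 - 1*0))) = (-4*(-1/5)*9)*((17/2 + (3 + 0))/(2*(3 + 0))) = ((4/5)*9)*((1/2)*(17/2 + 3)/3) = 36*((1/2)*(1/3)*(23/2))/5 = (36/5)*(23/12) = 69/5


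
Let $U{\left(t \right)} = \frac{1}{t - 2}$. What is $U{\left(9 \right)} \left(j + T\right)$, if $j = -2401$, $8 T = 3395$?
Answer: $- \frac{2259}{8} \approx -282.38$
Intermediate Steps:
$U{\left(t \right)} = \frac{1}{-2 + t}$
$T = \frac{3395}{8}$ ($T = \frac{1}{8} \cdot 3395 = \frac{3395}{8} \approx 424.38$)
$U{\left(9 \right)} \left(j + T\right) = \frac{-2401 + \frac{3395}{8}}{-2 + 9} = \frac{1}{7} \left(- \frac{15813}{8}\right) = - \frac{2259}{8}$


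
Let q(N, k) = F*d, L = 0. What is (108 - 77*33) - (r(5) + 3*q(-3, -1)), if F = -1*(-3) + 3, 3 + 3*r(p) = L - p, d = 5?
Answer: -7561/3 ≈ -2520.3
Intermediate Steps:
r(p) = -1 - p/3 (r(p) = -1 + (0 - p)/3 = -1 + (-p)/3 = -1 - p/3)
F = 6 (F = 3 + 3 = 6)
q(N, k) = 30 (q(N, k) = 6*5 = 30)
(108 - 77*33) - (r(5) + 3*q(-3, -1)) = (108 - 77*33) - ((-1 - 1/3*5) + 3*30) = (108 - 2541) - ((-1 - 5/3) + 90) = -2433 - (-8/3 + 90) = -2433 - 1*262/3 = -2433 - 262/3 = -7561/3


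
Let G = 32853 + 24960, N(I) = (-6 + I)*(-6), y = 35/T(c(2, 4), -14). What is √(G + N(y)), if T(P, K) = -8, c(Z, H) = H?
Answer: √231501/2 ≈ 240.57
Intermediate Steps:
y = -35/8 (y = 35/(-8) = 35*(-⅛) = -35/8 ≈ -4.3750)
N(I) = 36 - 6*I
G = 57813
√(G + N(y)) = √(57813 + (36 - 6*(-35/8))) = √(57813 + (36 + 105/4)) = √(57813 + 249/4) = √(231501/4) = √231501/2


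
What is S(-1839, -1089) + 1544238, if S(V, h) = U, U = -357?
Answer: 1543881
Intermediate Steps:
S(V, h) = -357
S(-1839, -1089) + 1544238 = -357 + 1544238 = 1543881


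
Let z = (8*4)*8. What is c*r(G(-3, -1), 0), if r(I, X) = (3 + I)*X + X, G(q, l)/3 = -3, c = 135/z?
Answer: 0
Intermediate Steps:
z = 256 (z = 32*8 = 256)
c = 135/256 ≈ 0.52734
G(q, l) = -9 (G(q, l) = 3*(-3) = -9)
r(I, X) = X + X*(3 + I) (r(I, X) = X*(3 + I) + X = X + X*(3 + I))
c*r(G(-3, -1), 0) = 135*(0*(4 - 9))/256 = 135*(0*(-5))/256 = (135/256)*0 = 0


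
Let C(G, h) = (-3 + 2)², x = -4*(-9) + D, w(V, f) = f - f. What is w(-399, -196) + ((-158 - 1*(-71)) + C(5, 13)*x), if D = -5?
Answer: -56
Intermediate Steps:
w(V, f) = 0
x = 31 (x = -4*(-9) - 5 = 36 - 5 = 31)
C(G, h) = 1 (C(G, h) = (-1)² = 1)
w(-399, -196) + ((-158 - 1*(-71)) + C(5, 13)*x) = 0 + ((-158 - 1*(-71)) + 1*31) = 0 + ((-158 + 71) + 31) = 0 + (-87 + 31) = 0 - 56 = -56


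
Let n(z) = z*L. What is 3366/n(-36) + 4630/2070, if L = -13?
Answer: 50747/5382 ≈ 9.4290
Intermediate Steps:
n(z) = -13*z (n(z) = z*(-13) = -13*z)
3366/n(-36) + 4630/2070 = 3366/((-13*(-36))) + 4630/2070 = 3366/468 + 4630*(1/2070) = 3366*(1/468) + 463/207 = 187/26 + 463/207 = 50747/5382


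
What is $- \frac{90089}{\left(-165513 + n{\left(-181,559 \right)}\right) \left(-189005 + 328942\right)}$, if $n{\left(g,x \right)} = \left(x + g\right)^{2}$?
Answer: $\frac{90089}{3166634373} \approx 2.8449 \cdot 10^{-5}$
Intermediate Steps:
$n{\left(g,x \right)} = \left(g + x\right)^{2}$
$- \frac{90089}{\left(-165513 + n{\left(-181,559 \right)}\right) \left(-189005 + 328942\right)} = - \frac{90089}{\left(-165513 + \left(-181 + 559\right)^{2}\right) \left(-189005 + 328942\right)} = - \frac{90089}{\left(-165513 + 378^{2}\right) 139937} = - \frac{90089}{\left(-165513 + 142884\right) 139937} = - \frac{90089}{\left(-22629\right) 139937} = - \frac{90089}{-3166634373} = \left(-90089\right) \left(- \frac{1}{3166634373}\right) = \frac{90089}{3166634373}$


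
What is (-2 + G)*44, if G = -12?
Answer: -616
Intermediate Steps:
(-2 + G)*44 = (-2 - 12)*44 = -14*44 = -616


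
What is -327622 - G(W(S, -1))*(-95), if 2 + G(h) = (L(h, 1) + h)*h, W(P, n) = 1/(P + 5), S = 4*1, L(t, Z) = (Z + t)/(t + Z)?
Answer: -26551822/81 ≈ -3.2780e+5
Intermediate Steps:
L(t, Z) = 1 (L(t, Z) = (Z + t)/(Z + t) = 1)
S = 4
W(P, n) = 1/(5 + P)
G(h) = -2 + h*(1 + h) (G(h) = -2 + (1 + h)*h = -2 + h*(1 + h))
-327622 - G(W(S, -1))*(-95) = -327622 - (-2 + 1/(5 + 4) + (1/(5 + 4))²)*(-95) = -327622 - (-2 + 1/9 + (1/9)²)*(-95) = -327622 - (-2 + ⅑ + (⅑)²)*(-95) = -327622 - (-2 + ⅑ + 1/81)*(-95) = -327622 - (-152)*(-95)/81 = -327622 - 1*14440/81 = -327622 - 14440/81 = -26551822/81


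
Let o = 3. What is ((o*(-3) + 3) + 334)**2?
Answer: 107584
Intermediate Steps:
((o*(-3) + 3) + 334)**2 = ((3*(-3) + 3) + 334)**2 = ((-9 + 3) + 334)**2 = (-6 + 334)**2 = 328**2 = 107584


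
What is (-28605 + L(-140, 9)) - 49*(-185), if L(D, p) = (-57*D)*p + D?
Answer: 52140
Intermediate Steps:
L(D, p) = D - 57*D*p (L(D, p) = -57*D*p + D = D - 57*D*p)
(-28605 + L(-140, 9)) - 49*(-185) = (-28605 - 140*(1 - 57*9)) - 49*(-185) = (-28605 - 140*(1 - 513)) + 9065 = (-28605 - 140*(-512)) + 9065 = (-28605 + 71680) + 9065 = 43075 + 9065 = 52140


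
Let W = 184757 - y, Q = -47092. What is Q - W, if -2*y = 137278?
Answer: -300488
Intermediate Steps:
y = -68639 (y = -½*137278 = -68639)
W = 253396 (W = 184757 - 1*(-68639) = 184757 + 68639 = 253396)
Q - W = -47092 - 1*253396 = -47092 - 253396 = -300488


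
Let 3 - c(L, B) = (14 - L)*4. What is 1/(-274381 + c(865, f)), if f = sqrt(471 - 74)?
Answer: -1/270974 ≈ -3.6904e-6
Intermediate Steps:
f = sqrt(397) ≈ 19.925
c(L, B) = -53 + 4*L (c(L, B) = 3 - (14 - L)*4 = 3 - (56 - 4*L) = 3 + (-56 + 4*L) = -53 + 4*L)
1/(-274381 + c(865, f)) = 1/(-274381 + (-53 + 4*865)) = 1/(-274381 + (-53 + 3460)) = 1/(-274381 + 3407) = 1/(-270974) = -1/270974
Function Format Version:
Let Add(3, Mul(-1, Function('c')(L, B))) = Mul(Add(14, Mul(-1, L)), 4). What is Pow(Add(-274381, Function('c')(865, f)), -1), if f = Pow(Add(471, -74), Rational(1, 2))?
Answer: Rational(-1, 270974) ≈ -3.6904e-6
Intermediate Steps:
f = Pow(397, Rational(1, 2)) ≈ 19.925
Function('c')(L, B) = Add(-53, Mul(4, L)) (Function('c')(L, B) = Add(3, Mul(-1, Mul(Add(14, Mul(-1, L)), 4))) = Add(3, Mul(-1, Add(56, Mul(-4, L)))) = Add(3, Add(-56, Mul(4, L))) = Add(-53, Mul(4, L)))
Pow(Add(-274381, Function('c')(865, f)), -1) = Pow(Add(-274381, Add(-53, Mul(4, 865))), -1) = Pow(Add(-274381, Add(-53, 3460)), -1) = Pow(Add(-274381, 3407), -1) = Pow(-270974, -1) = Rational(-1, 270974)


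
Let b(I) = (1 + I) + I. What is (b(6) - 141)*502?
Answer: -64256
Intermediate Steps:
b(I) = 1 + 2*I
(b(6) - 141)*502 = ((1 + 2*6) - 141)*502 = ((1 + 12) - 141)*502 = (13 - 141)*502 = -128*502 = -64256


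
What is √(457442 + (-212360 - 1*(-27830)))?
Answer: 4*√17057 ≈ 522.41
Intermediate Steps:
√(457442 + (-212360 - 1*(-27830))) = √(457442 + (-212360 + 27830)) = √(457442 - 184530) = √272912 = 4*√17057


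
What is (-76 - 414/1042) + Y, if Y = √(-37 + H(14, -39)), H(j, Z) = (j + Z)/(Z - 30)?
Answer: -39803/521 + 4*I*√10902/69 ≈ -76.397 + 6.0529*I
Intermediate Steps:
H(j, Z) = (Z + j)/(-30 + Z)
Y = 4*I*√10902/69 (Y = √(-37 + (-39 + 14)/(-30 - 39)) = √(-37 - 25/(-69)) = √(-37 - 1/69*(-25)) = √(-37 + 25/69) = √(-2528/69) = 4*I*√10902/69 ≈ 6.0529*I)
(-76 - 414/1042) + Y = (-76 - 414/1042) + 4*I*√10902/69 = (-76 - 414*1/1042) + 4*I*√10902/69 = (-76 - 207/521) + 4*I*√10902/69 = -39803/521 + 4*I*√10902/69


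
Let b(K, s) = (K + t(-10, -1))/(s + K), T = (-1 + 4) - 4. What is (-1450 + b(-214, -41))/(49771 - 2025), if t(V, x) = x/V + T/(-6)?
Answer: -2771522/91314225 ≈ -0.030351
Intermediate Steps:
T = -1 (T = 3 - 4 = -1)
t(V, x) = ⅙ + x/V (t(V, x) = x/V - 1/(-6) = x/V - 1*(-⅙) = x/V + ⅙ = ⅙ + x/V)
b(K, s) = (4/15 + K)/(K + s) (b(K, s) = (K + (-1 + (⅙)*(-10))/(-10))/(s + K) = (K - (-1 - 5/3)/10)/(K + s) = (K - ⅒*(-8/3))/(K + s) = (K + 4/15)/(K + s) = (4/15 + K)/(K + s))
(-1450 + b(-214, -41))/(49771 - 2025) = (-1450 + (4/15 - 214)/(-214 - 41))/(49771 - 2025) = (-1450 - 3206/15/(-255))/47746 = (-1450 - 1/255*(-3206/15))*(1/47746) = (-1450 + 3206/3825)*(1/47746) = -5543044/3825*1/47746 = -2771522/91314225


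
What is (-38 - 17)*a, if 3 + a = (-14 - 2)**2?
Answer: -13915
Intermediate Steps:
a = 253 (a = -3 + (-14 - 2)**2 = -3 + (-16)**2 = -3 + 256 = 253)
(-38 - 17)*a = (-38 - 17)*253 = -55*253 = -13915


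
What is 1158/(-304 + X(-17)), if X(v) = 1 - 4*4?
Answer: -1158/319 ≈ -3.6301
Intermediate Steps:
X(v) = -15 (X(v) = 1 - 16 = -15)
1158/(-304 + X(-17)) = 1158/(-304 - 15) = 1158/(-319) = -1/319*1158 = -1158/319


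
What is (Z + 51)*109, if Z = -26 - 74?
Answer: -5341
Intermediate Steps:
Z = -100
(Z + 51)*109 = (-100 + 51)*109 = -49*109 = -5341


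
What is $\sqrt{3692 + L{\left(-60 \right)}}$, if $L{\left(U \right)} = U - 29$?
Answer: $\sqrt{3603} \approx 60.025$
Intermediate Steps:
$L{\left(U \right)} = -29 + U$ ($L{\left(U \right)} = U - 29 = -29 + U$)
$\sqrt{3692 + L{\left(-60 \right)}} = \sqrt{3692 - 89} = \sqrt{3603}$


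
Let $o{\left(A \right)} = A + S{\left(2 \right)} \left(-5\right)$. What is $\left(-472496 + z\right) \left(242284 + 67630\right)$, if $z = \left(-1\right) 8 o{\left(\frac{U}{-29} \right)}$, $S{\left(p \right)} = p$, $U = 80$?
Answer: $- \frac{4245643289536}{29} \approx -1.464 \cdot 10^{11}$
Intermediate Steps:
$o{\left(A \right)} = -10 + A$ ($o{\left(A \right)} = A + 2 \left(-5\right) = A - 10 = -10 + A$)
$z = \frac{2960}{29}$ ($z = \left(-1\right) 8 \left(-10 + \frac{80}{-29}\right) = - 8 \left(-10 + 80 \left(- \frac{1}{29}\right)\right) = - 8 \left(-10 - \frac{80}{29}\right) = \left(-8\right) \left(- \frac{370}{29}\right) = \frac{2960}{29} \approx 102.07$)
$\left(-472496 + z\right) \left(242284 + 67630\right) = \left(-472496 + \frac{2960}{29}\right) \left(242284 + 67630\right) = \left(- \frac{13699424}{29}\right) 309914 = - \frac{4245643289536}{29}$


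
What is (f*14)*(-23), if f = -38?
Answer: 12236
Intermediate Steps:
(f*14)*(-23) = -38*14*(-23) = -532*(-23) = 12236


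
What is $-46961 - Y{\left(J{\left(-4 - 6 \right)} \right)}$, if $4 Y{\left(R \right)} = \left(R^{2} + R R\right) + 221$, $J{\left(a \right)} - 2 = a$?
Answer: $- \frac{188193}{4} \approx -47048.0$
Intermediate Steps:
$J{\left(a \right)} = 2 + a$
$Y{\left(R \right)} = \frac{221}{4} + \frac{R^{2}}{2}$ ($Y{\left(R \right)} = \frac{\left(R^{2} + R R\right) + 221}{4} = \frac{\left(R^{2} + R^{2}\right) + 221}{4} = \frac{2 R^{2} + 221}{4} = \frac{221 + 2 R^{2}}{4} = \frac{221}{4} + \frac{R^{2}}{2}$)
$-46961 - Y{\left(J{\left(-4 - 6 \right)} \right)} = -46961 - \left(\frac{221}{4} + \frac{\left(2 - 10\right)^{2}}{2}\right) = -46961 - \left(\frac{221}{4} + \frac{\left(-8\right)^{2}}{2}\right) = -46961 - \left(\frac{221}{4} + \frac{1}{2} \cdot 64\right) = -46961 - \left(\frac{221}{4} + 32\right) = -46961 - \frac{349}{4} = - \frac{188193}{4}$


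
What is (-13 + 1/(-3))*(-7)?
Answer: 280/3 ≈ 93.333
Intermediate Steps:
(-13 + 1/(-3))*(-7) = (-13 - ⅓)*(-7) = -40/3*(-7) = 280/3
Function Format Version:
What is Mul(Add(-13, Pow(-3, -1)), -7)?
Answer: Rational(280, 3) ≈ 93.333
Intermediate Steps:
Mul(Add(-13, Pow(-3, -1)), -7) = Mul(Add(-13, Rational(-1, 3)), -7) = Mul(Rational(-40, 3), -7) = Rational(280, 3)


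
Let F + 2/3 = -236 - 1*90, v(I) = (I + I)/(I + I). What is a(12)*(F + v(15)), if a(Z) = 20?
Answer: -19540/3 ≈ -6513.3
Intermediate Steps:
v(I) = 1 (v(I) = (2*I)/((2*I)) = (2*I)*(1/(2*I)) = 1)
F = -980/3 (F = -2/3 + (-236 - 1*90) = -2/3 + (-236 - 90) = -2/3 - 326 = -980/3 ≈ -326.67)
a(12)*(F + v(15)) = 20*(-980/3 + 1) = 20*(-977/3) = -19540/3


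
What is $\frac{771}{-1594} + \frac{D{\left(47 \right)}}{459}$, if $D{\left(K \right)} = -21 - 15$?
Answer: $- \frac{45697}{81294} \approx -0.56212$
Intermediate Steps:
$D{\left(K \right)} = -36$
$\frac{771}{-1594} + \frac{D{\left(47 \right)}}{459} = \frac{771}{-1594} - \frac{36}{459} = 771 \left(- \frac{1}{1594}\right) - \frac{4}{51} = - \frac{771}{1594} - \frac{4}{51} = - \frac{45697}{81294}$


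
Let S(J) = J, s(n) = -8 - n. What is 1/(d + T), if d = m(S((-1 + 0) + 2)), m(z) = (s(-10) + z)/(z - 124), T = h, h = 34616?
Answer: 41/1419255 ≈ 2.8888e-5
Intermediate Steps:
T = 34616
m(z) = (2 + z)/(-124 + z) (m(z) = ((-8 - 1*(-10)) + z)/(z - 124) = ((-8 + 10) + z)/(-124 + z) = (2 + z)/(-124 + z))
d = -1/41 (d = (2 + ((-1 + 0) + 2))/(-124 + ((-1 + 0) + 2)) = (2 + (-1 + 2))/(-124 + (-1 + 2)) = (2 + 1)/(-124 + 1) = 3/(-123) = -1/123*3 = -1/41 ≈ -0.024390)
1/(d + T) = 1/(-1/41 + 34616) = 1/(1419255/41) = 41/1419255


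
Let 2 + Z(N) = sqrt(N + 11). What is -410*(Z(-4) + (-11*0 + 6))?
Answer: -1640 - 410*sqrt(7) ≈ -2724.8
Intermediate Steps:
Z(N) = -2 + sqrt(11 + N) (Z(N) = -2 + sqrt(N + 11) = -2 + sqrt(11 + N))
-410*(Z(-4) + (-11*0 + 6)) = -410*((-2 + sqrt(11 - 4)) + (-11*0 + 6)) = -410*((-2 + sqrt(7)) + (0 + 6)) = -410*((-2 + sqrt(7)) + 6) = -410*(4 + sqrt(7)) = -1640 - 410*sqrt(7)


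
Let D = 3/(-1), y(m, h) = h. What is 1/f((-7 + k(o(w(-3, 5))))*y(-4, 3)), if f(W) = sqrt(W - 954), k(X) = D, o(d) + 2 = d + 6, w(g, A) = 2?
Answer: -I*sqrt(246)/492 ≈ -0.031879*I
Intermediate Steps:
D = -3 (D = 3*(-1) = -3)
o(d) = 4 + d (o(d) = -2 + (d + 6) = -2 + (6 + d) = 4 + d)
k(X) = -3
f(W) = sqrt(-954 + W)
1/f((-7 + k(o(w(-3, 5))))*y(-4, 3)) = 1/(sqrt(-954 + (-7 - 3)*3)) = 1/(sqrt(-954 - 10*3)) = 1/(sqrt(-954 - 30)) = 1/(sqrt(-984)) = 1/(2*I*sqrt(246)) = -I*sqrt(246)/492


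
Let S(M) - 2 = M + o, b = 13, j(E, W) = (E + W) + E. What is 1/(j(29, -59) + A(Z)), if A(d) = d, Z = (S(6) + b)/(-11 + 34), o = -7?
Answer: -23/9 ≈ -2.5556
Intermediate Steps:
j(E, W) = W + 2*E
S(M) = -5 + M (S(M) = 2 + (M - 7) = 2 + (-7 + M) = -5 + M)
Z = 14/23 (Z = ((-5 + 6) + 13)/(-11 + 34) = (1 + 13)/23 = 14*(1/23) = 14/23 ≈ 0.60870)
1/(j(29, -59) + A(Z)) = 1/((-59 + 2*29) + 14/23) = 1/((-59 + 58) + 14/23) = 1/(-1 + 14/23) = 1/(-9/23) = -23/9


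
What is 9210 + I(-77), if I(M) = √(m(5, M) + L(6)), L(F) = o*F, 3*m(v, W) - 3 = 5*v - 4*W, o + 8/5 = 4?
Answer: 9210 + 2*√790/5 ≈ 9221.3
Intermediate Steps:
o = 12/5 (o = -8/5 + 4 = 12/5 ≈ 2.4000)
m(v, W) = 1 - 4*W/3 + 5*v/3 (m(v, W) = 1 + (5*v - 4*W)/3 = 1 + (-4*W + 5*v)/3 = 1 + (-4*W/3 + 5*v/3) = 1 - 4*W/3 + 5*v/3)
L(F) = 12*F/5
I(M) = √(356/15 - 4*M/3) (I(M) = √((1 - 4*M/3 + (5/3)*5) + (12/5)*6) = √((1 - 4*M/3 + 25/3) + 72/5) = √((28/3 - 4*M/3) + 72/5) = √(356/15 - 4*M/3))
9210 + I(-77) = 9210 + 2*√(1335 - 75*(-77))/15 = 9210 + 2*√(1335 + 5775)/15 = 9210 + 2*√7110/15 = 9210 + 2*(3*√790)/15 = 9210 + 2*√790/5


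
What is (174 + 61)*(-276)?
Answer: -64860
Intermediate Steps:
(174 + 61)*(-276) = 235*(-276) = -64860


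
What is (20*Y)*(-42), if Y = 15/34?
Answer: -6300/17 ≈ -370.59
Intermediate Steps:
Y = 15/34 (Y = 15*(1/34) = 15/34 ≈ 0.44118)
(20*Y)*(-42) = (20*(15/34))*(-42) = (150/17)*(-42) = -6300/17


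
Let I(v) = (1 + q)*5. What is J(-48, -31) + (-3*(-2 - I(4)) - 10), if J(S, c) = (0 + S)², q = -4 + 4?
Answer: 2315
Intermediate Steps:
q = 0
I(v) = 5 (I(v) = (1 + 0)*5 = 1*5 = 5)
J(S, c) = S²
J(-48, -31) + (-3*(-2 - I(4)) - 10) = (-48)² + (-3*(-2 - 1*5) - 10) = 2304 + (-3*(-2 - 5) - 10) = 2304 + (-3*(-7) - 10) = 2304 + (21 - 10) = 2304 + 11 = 2315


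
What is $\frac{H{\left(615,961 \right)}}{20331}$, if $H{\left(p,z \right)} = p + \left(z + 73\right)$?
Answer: $\frac{1649}{20331} \approx 0.081108$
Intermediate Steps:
$H{\left(p,z \right)} = 73 + p + z$ ($H{\left(p,z \right)} = p + \left(73 + z\right) = 73 + p + z$)
$\frac{H{\left(615,961 \right)}}{20331} = \frac{73 + 615 + 961}{20331} = 1649 \cdot \frac{1}{20331} = \frac{1649}{20331}$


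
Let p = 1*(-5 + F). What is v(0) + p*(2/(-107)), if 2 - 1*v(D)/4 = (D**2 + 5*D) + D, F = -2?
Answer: 870/107 ≈ 8.1308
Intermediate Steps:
p = -7 (p = 1*(-5 - 2) = 1*(-7) = -7)
v(D) = 8 - 24*D - 4*D**2 (v(D) = 8 - 4*((D**2 + 5*D) + D) = 8 - 4*(D**2 + 6*D) = 8 + (-24*D - 4*D**2) = 8 - 24*D - 4*D**2)
v(0) + p*(2/(-107)) = (8 - 24*0 - 4*0**2) - 14/(-107) = (8 + 0 - 4*0) - 14*(-1)/107 = (8 + 0 + 0) - 7*(-2/107) = 8 + 14/107 = 870/107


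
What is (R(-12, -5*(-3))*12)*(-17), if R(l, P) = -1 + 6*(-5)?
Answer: 6324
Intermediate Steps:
R(l, P) = -31 (R(l, P) = -1 - 30 = -31)
(R(-12, -5*(-3))*12)*(-17) = -31*12*(-17) = -372*(-17) = 6324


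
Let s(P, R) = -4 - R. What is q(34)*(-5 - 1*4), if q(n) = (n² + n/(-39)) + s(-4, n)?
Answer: -130704/13 ≈ -10054.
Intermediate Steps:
q(n) = -4 + n² - 40*n/39 (q(n) = (n² + n/(-39)) + (-4 - n) = (n² - n/39) + (-4 - n) = -4 + n² - 40*n/39)
q(34)*(-5 - 1*4) = (-4 + 34² - 40/39*34)*(-5 - 1*4) = (-4 + 1156 - 1360/39)*(-5 - 4) = (43568/39)*(-9) = -130704/13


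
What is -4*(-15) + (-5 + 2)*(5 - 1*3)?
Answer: 54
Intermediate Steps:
-4*(-15) + (-5 + 2)*(5 - 1*3) = 60 - 3*(5 - 3) = 60 - 3*2 = 60 - 6 = 54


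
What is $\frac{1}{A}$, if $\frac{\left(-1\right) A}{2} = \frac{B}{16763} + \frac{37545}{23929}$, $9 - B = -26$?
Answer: $- \frac{401121827}{1260408700} \approx -0.31825$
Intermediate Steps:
$B = 35$ ($B = 9 - -26 = 9 + 26 = 35$)
$A = - \frac{1260408700}{401121827}$ ($A = - 2 \left(\frac{35}{16763} + \frac{37545}{23929}\right) = \left(-2\right) \frac{630204350}{401121827} = - \frac{1260408700}{401121827} \approx -3.1422$)
$\frac{1}{A} = \frac{1}{- \frac{1260408700}{401121827}} = - \frac{401121827}{1260408700}$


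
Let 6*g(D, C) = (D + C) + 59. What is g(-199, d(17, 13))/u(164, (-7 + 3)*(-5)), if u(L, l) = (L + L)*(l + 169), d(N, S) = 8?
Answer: -11/30996 ≈ -0.00035488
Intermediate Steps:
g(D, C) = 59/6 + C/6 + D/6 (g(D, C) = ((D + C) + 59)/6 = ((C + D) + 59)/6 = (59 + C + D)/6 = 59/6 + C/6 + D/6)
u(L, l) = 2*L*(169 + l) (u(L, l) = (2*L)*(169 + l) = 2*L*(169 + l))
g(-199, d(17, 13))/u(164, (-7 + 3)*(-5)) = (59/6 + (1/6)*8 + (1/6)*(-199))/((2*164*(169 + (-7 + 3)*(-5)))) = (59/6 + 4/3 - 199/6)/((2*164*(169 - 4*(-5)))) = -22*1/(328*(169 + 20)) = -22/(2*164*189) = -22/61992 = -22*1/61992 = -11/30996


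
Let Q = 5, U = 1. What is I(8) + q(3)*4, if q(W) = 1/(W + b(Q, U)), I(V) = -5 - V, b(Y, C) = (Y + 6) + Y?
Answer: -243/19 ≈ -12.789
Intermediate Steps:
b(Y, C) = 6 + 2*Y (b(Y, C) = (6 + Y) + Y = 6 + 2*Y)
q(W) = 1/(16 + W) (q(W) = 1/(W + (6 + 2*5)) = 1/(W + (6 + 10)) = 1/(W + 16) = 1/(16 + W))
I(8) + q(3)*4 = (-5 - 1*8) + 4/(16 + 3) = (-5 - 8) + 4/19 = -13 + (1/19)*4 = -13 + 4/19 = -243/19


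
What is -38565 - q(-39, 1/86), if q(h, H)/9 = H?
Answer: -3316599/86 ≈ -38565.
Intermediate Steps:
q(h, H) = 9*H
-38565 - q(-39, 1/86) = -38565 - 9/86 = -3316599/86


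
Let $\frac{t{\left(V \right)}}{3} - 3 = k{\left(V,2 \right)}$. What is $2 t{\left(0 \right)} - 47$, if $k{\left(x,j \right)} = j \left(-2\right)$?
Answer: $-53$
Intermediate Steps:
$k{\left(x,j \right)} = - 2 j$
$t{\left(V \right)} = -3$ ($t{\left(V \right)} = 9 + 3 \left(\left(-2\right) 2\right) = 9 + 3 \left(-4\right) = 9 - 12 = -3$)
$2 t{\left(0 \right)} - 47 = 2 \left(-3\right) - 47 = -6 - 47 = -53$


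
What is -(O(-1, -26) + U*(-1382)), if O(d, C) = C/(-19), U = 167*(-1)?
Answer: -4385112/19 ≈ -2.3080e+5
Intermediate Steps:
U = -167
O(d, C) = -C/19 (O(d, C) = C*(-1/19) = -C/19)
-(O(-1, -26) + U*(-1382)) = -(-1/19*(-26) - 167*(-1382)) = -(26/19 + 230794) = -1*4385112/19 = -4385112/19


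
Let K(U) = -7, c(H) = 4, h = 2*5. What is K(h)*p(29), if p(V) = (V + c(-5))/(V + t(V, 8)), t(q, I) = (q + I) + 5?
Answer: -231/71 ≈ -3.2535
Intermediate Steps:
h = 10
t(q, I) = 5 + I + q (t(q, I) = (I + q) + 5 = 5 + I + q)
p(V) = (4 + V)/(13 + 2*V) (p(V) = (V + 4)/(V + (5 + 8 + V)) = (4 + V)/(V + (13 + V)) = (4 + V)/(13 + 2*V))
K(h)*p(29) = -7*(4 + 29)/(13 + 2*29) = -7*33/(13 + 58) = -7*33/71 = -231/71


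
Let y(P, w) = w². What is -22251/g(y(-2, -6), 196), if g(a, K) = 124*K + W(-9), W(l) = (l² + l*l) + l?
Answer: -22251/24457 ≈ -0.90980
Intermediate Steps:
W(l) = l + 2*l² (W(l) = (l² + l²) + l = 2*l² + l = l + 2*l²)
g(a, K) = 153 + 124*K (g(a, K) = 124*K - 9*(1 + 2*(-9)) = 124*K - 9*(1 - 18) = 124*K - 9*(-17) = 124*K + 153 = 153 + 124*K)
-22251/g(y(-2, -6), 196) = -22251/(153 + 124*196) = -22251/(153 + 24304) = -22251/24457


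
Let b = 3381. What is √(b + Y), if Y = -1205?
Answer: 8*√34 ≈ 46.648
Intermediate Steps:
√(b + Y) = √(3381 - 1205) = √2176 = 8*√34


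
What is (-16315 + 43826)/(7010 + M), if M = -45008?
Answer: -27511/37998 ≈ -0.72401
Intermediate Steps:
(-16315 + 43826)/(7010 + M) = (-16315 + 43826)/(7010 - 45008) = 27511/(-37998) = 27511*(-1/37998) = -27511/37998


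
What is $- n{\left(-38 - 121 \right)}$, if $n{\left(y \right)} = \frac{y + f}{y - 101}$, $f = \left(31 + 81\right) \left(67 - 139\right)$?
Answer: $- \frac{8223}{260} \approx -31.627$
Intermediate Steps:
$f = -8064$ ($f = 112 \left(-72\right) = -8064$)
$n{\left(y \right)} = \frac{-8064 + y}{-101 + y}$ ($n{\left(y \right)} = \frac{y - 8064}{y - 101} = \frac{-8064 + y}{-101 + y}$)
$- n{\left(-38 - 121 \right)} = - \frac{-8064 - 159}{-101 - 159} = - \frac{-8223}{-260} = - \frac{\left(-1\right) \left(-8223\right)}{260} = \left(-1\right) \frac{8223}{260} = - \frac{8223}{260}$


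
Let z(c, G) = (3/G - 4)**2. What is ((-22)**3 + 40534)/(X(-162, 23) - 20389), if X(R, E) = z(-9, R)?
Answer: -87147576/59407235 ≈ -1.4670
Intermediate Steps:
z(c, G) = (-4 + 3/G)**2
X(R, E) = (-3 + 4*R)**2/R**2
((-22)**3 + 40534)/(X(-162, 23) - 20389) = ((-22)**3 + 40534)/((-3 + 4*(-162))**2/(-162)**2 - 20389) = (-10648 + 40534)/((-3 - 648)**2/26244 - 20389) = 29886/((1/26244)*(-651)**2 - 20389) = 29886/((1/26244)*423801 - 20389) = 29886/(47089/2916 - 20389) = 29886/(-59407235/2916) = 29886*(-2916/59407235) = -87147576/59407235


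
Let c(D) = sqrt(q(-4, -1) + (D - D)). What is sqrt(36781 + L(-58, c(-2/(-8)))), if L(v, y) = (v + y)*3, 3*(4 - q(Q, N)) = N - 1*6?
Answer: sqrt(36607 + sqrt(57)) ≈ 191.35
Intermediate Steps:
q(Q, N) = 6 - N/3 (q(Q, N) = 4 - (N - 1*6)/3 = 4 - (N - 6)/3 = 4 - (-6 + N)/3 = 4 + (2 - N/3) = 6 - N/3)
c(D) = sqrt(57)/3 (c(D) = sqrt((6 - 1/3*(-1)) + (D - D)) = sqrt((6 + 1/3) + 0) = sqrt(19/3 + 0) = sqrt(19/3) = sqrt(57)/3)
L(v, y) = 3*v + 3*y
sqrt(36781 + L(-58, c(-2/(-8)))) = sqrt(36781 + (3*(-58) + 3*(sqrt(57)/3))) = sqrt(36781 + (-174 + sqrt(57))) = sqrt(36607 + sqrt(57))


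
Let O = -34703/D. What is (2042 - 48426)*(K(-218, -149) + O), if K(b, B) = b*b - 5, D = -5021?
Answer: -11068502691168/5021 ≈ -2.2044e+9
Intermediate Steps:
O = 34703/5021 (O = -34703/(-5021) = -34703*(-1/5021) = 34703/5021 ≈ 6.9116)
K(b, B) = -5 + b² (K(b, B) = b² - 5 = -5 + b²)
(2042 - 48426)*(K(-218, -149) + O) = (2042 - 48426)*((-5 + (-218)²) + 34703/5021) = -46384*((-5 + 47524) + 34703/5021) = -46384*(47519 + 34703/5021) = -46384*238627602/5021 = -11068502691168/5021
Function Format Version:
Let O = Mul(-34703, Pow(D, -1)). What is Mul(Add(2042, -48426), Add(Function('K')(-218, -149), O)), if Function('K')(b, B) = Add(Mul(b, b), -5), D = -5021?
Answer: Rational(-11068502691168, 5021) ≈ -2.2044e+9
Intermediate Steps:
O = Rational(34703, 5021) (O = Mul(-34703, Pow(-5021, -1)) = Mul(-34703, Rational(-1, 5021)) = Rational(34703, 5021) ≈ 6.9116)
Function('K')(b, B) = Add(-5, Pow(b, 2)) (Function('K')(b, B) = Add(Pow(b, 2), -5) = Add(-5, Pow(b, 2)))
Mul(Add(2042, -48426), Add(Function('K')(-218, -149), O)) = Mul(Add(2042, -48426), Add(Add(-5, Pow(-218, 2)), Rational(34703, 5021))) = Mul(-46384, Add(Add(-5, 47524), Rational(34703, 5021))) = Mul(-46384, Add(47519, Rational(34703, 5021))) = Mul(-46384, Rational(238627602, 5021)) = Rational(-11068502691168, 5021)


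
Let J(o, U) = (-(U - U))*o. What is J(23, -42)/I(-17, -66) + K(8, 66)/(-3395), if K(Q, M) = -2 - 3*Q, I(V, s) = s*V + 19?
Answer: 26/3395 ≈ 0.0076583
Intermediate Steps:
I(V, s) = 19 + V*s (I(V, s) = V*s + 19 = 19 + V*s)
J(o, U) = 0 (J(o, U) = (-1*0)*o = 0*o = 0)
J(23, -42)/I(-17, -66) + K(8, 66)/(-3395) = 0/(19 - 17*(-66)) + (-2 - 3*8)/(-3395) = 0/(19 + 1122) + (-2 - 24)*(-1/3395) = 0/1141 - 26*(-1/3395) = 0*(1/1141) + 26/3395 = 0 + 26/3395 = 26/3395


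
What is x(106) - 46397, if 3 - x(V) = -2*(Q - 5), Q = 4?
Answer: -46396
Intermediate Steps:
x(V) = 1 (x(V) = 3 - (-2)*(4 - 5) = 3 - (-2)*(-1) = 3 - 1*2 = 3 - 2 = 1)
x(106) - 46397 = 1 - 46397 = -46396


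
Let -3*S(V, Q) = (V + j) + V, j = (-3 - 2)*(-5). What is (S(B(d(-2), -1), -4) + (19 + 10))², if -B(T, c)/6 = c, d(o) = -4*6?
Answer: 2500/9 ≈ 277.78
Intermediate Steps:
d(o) = -24
B(T, c) = -6*c
j = 25 (j = -5*(-5) = 25)
S(V, Q) = -25/3 - 2*V/3 (S(V, Q) = -((V + 25) + V)/3 = -((25 + V) + V)/3 = -(25 + 2*V)/3 = -25/3 - 2*V/3)
(S(B(d(-2), -1), -4) + (19 + 10))² = ((-25/3 - (-4)*(-1)) + (19 + 10))² = ((-25/3 - ⅔*6) + 29)² = ((-25/3 - 4) + 29)² = (-37/3 + 29)² = (50/3)² = 2500/9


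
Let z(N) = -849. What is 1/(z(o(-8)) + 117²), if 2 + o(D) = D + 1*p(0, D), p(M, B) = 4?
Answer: 1/12840 ≈ 7.7882e-5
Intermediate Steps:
o(D) = 2 + D (o(D) = -2 + (D + 1*4) = -2 + (D + 4) = -2 + (4 + D) = 2 + D)
1/(z(o(-8)) + 117²) = 1/(-849 + 117²) = 1/(-849 + 13689) = 1/12840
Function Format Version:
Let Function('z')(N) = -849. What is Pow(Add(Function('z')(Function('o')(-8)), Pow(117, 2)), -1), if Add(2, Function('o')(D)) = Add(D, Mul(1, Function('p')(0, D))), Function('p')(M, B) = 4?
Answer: Rational(1, 12840) ≈ 7.7882e-5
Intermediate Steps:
Function('o')(D) = Add(2, D) (Function('o')(D) = Add(-2, Add(D, Mul(1, 4))) = Add(-2, Add(D, 4)) = Add(-2, Add(4, D)) = Add(2, D))
Pow(Add(Function('z')(Function('o')(-8)), Pow(117, 2)), -1) = Pow(Add(-849, Pow(117, 2)), -1) = Pow(Add(-849, 13689), -1) = Pow(12840, -1) = Rational(1, 12840)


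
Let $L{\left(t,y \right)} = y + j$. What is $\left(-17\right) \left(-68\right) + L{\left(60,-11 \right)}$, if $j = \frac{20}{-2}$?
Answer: $1135$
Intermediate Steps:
$j = -10$ ($j = 20 \left(- \frac{1}{2}\right) = -10$)
$L{\left(t,y \right)} = -10 + y$ ($L{\left(t,y \right)} = y - 10 = -10 + y$)
$\left(-17\right) \left(-68\right) + L{\left(60,-11 \right)} = \left(-17\right) \left(-68\right) - 21 = 1156 - 21 = 1135$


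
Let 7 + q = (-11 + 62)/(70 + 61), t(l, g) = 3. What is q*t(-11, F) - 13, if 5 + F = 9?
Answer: -4301/131 ≈ -32.832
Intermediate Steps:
F = 4 (F = -5 + 9 = 4)
q = -866/131 (q = -7 + (-11 + 62)/(70 + 61) = -7 + 51/131 = -866/131 ≈ -6.6107)
q*t(-11, F) - 13 = -866/131*3 - 13 = -2598/131 - 13 = -4301/131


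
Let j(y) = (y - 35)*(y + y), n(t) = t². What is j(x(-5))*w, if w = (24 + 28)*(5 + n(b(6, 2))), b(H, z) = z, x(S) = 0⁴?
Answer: 0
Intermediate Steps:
x(S) = 0
j(y) = 2*y*(-35 + y) (j(y) = (-35 + y)*(2*y) = 2*y*(-35 + y))
w = 468 (w = (24 + 28)*(5 + 2²) = 52*(5 + 4) = 52*9 = 468)
j(x(-5))*w = (2*0*(-35 + 0))*468 = (2*0*(-35))*468 = 0*468 = 0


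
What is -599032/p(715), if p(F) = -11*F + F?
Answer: 299516/3575 ≈ 83.781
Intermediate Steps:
p(F) = -10*F
-599032/p(715) = -599032/((-10*715)) = -599032/(-7150) = -599032*(-1/7150) = 299516/3575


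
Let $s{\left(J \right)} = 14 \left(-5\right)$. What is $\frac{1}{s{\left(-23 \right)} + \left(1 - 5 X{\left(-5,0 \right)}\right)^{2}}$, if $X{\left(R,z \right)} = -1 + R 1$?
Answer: $\frac{1}{891} \approx 0.0011223$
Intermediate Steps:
$X{\left(R,z \right)} = -1 + R$
$s{\left(J \right)} = -70$
$\frac{1}{s{\left(-23 \right)} + \left(1 - 5 X{\left(-5,0 \right)}\right)^{2}} = \frac{1}{-70 + \left(1 - 5 \left(-1 - 5\right)\right)^{2}} = \frac{1}{-70 + \left(1 - -30\right)^{2}} = \frac{1}{-70 + \left(1 + 30\right)^{2}} = \frac{1}{-70 + 31^{2}} = \frac{1}{-70 + 961} = \frac{1}{891}$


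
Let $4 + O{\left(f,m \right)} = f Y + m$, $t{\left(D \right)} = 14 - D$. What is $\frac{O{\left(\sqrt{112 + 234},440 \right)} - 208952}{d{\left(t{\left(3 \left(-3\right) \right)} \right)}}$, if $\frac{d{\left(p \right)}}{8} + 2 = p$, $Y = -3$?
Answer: $- \frac{7447}{6} - \frac{\sqrt{346}}{56} \approx -1241.5$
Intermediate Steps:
$d{\left(p \right)} = -16 + 8 p$
$O{\left(f,m \right)} = -4 + m - 3 f$ ($O{\left(f,m \right)} = -4 + \left(f \left(-3\right) + m\right) = -4 - \left(- m + 3 f\right) = -4 + m - 3 f$)
$\frac{O{\left(\sqrt{112 + 234},440 \right)} - 208952}{d{\left(t{\left(3 \left(-3\right) \right)} \right)}} = \frac{\left(-4 + 440 - 3 \sqrt{112 + 234}\right) - 208952}{-16 + 8 \left(14 - 3 \left(-3\right)\right)} = \frac{\left(-4 + 440 - 3 \sqrt{346}\right) - 208952}{-16 + 8 \left(14 - -9\right)} = \frac{\left(436 - 3 \sqrt{346}\right) - 208952}{-16 + 8 \left(14 + 9\right)} = \frac{-208516 - 3 \sqrt{346}}{-16 + 8 \cdot 23} = \frac{-208516 - 3 \sqrt{346}}{-16 + 184} = \frac{-208516 - 3 \sqrt{346}}{168} = \left(-208516 - 3 \sqrt{346}\right) \frac{1}{168} = - \frac{7447}{6} - \frac{\sqrt{346}}{56}$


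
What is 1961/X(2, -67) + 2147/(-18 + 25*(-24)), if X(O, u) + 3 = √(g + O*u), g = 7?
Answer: -1963843/42024 - 1961*I*√127/136 ≈ -46.731 - 162.5*I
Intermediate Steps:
X(O, u) = -3 + √(7 + O*u)
1961/X(2, -67) + 2147/(-18 + 25*(-24)) = 1961/(-3 + √(7 + 2*(-67))) + 2147/(-18 + 25*(-24)) = 1961/(-3 + √(7 - 134)) + 2147/(-18 - 600) = 1961/(-3 + √(-127)) + 2147/(-618) = 1961/(-3 + I*√127) + 2147*(-1/618) = 1961/(-3 + I*√127) - 2147/618 = -2147/618 + 1961/(-3 + I*√127)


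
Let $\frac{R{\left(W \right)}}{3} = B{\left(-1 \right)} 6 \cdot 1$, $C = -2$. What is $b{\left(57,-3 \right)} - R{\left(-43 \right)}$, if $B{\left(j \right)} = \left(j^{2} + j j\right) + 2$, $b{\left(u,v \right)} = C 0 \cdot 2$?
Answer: $-72$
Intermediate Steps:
$b{\left(u,v \right)} = 0$ ($b{\left(u,v \right)} = \left(-2\right) 0 \cdot 2 = 0 \cdot 2 = 0$)
$B{\left(j \right)} = 2 + 2 j^{2}$ ($B{\left(j \right)} = \left(j^{2} + j^{2}\right) + 2 = 2 j^{2} + 2 = 2 + 2 j^{2}$)
$R{\left(W \right)} = 72$ ($R{\left(W \right)} = 3 \left(2 + 2 \left(-1\right)^{2}\right) 6 \cdot 1 = 3 \left(2 + 2 \cdot 1\right) 6 \cdot 1 = 3 \left(2 + 2\right) 6 \cdot 1 = 3 \cdot 4 \cdot 6 \cdot 1 = 3 \cdot 24 \cdot 1 = 3 \cdot 24 = 72$)
$b{\left(57,-3 \right)} - R{\left(-43 \right)} = 0 - 72 = -72$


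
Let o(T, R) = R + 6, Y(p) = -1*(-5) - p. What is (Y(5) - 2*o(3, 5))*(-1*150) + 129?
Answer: 3429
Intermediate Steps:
Y(p) = 5 - p
o(T, R) = 6 + R
(Y(5) - 2*o(3, 5))*(-1*150) + 129 = ((5 - 1*5) - 2*(6 + 5))*(-1*150) + 129 = ((5 - 5) - 2*11)*(-150) + 129 = (0 - 22)*(-150) + 129 = -22*(-150) + 129 = 3300 + 129 = 3429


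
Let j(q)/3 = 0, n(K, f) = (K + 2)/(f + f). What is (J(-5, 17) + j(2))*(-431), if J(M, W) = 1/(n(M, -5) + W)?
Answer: -4310/173 ≈ -24.913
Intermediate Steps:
n(K, f) = (2 + K)/(2*f) (n(K, f) = (2 + K)/((2*f)) = (2 + K)*(1/(2*f)) = (2 + K)/(2*f))
J(M, W) = 1/(-⅕ + W - M/10) (J(M, W) = 1/((½)*(2 + M)/(-5) + W) = 1/((½)*(-⅕)*(2 + M) + W) = 1/((-⅕ - M/10) + W) = 1/(-⅕ + W - M/10))
j(q) = 0 (j(q) = 3*0 = 0)
(J(-5, 17) + j(2))*(-431) = (10/(-2 - 1*(-5) + 10*17) + 0)*(-431) = (10/(-2 + 5 + 170) + 0)*(-431) = (10/173 + 0)*(-431) = (10/173)*(-431) = -4310/173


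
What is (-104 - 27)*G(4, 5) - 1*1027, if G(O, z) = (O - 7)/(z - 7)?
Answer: -2447/2 ≈ -1223.5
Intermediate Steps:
G(O, z) = (-7 + O)/(-7 + z)
(-104 - 27)*G(4, 5) - 1*1027 = (-104 - 27)*((-7 + 4)/(-7 + 5)) - 1*1027 = -131*(-3)/(-2) - 1027 = -(-131)*(-3)/2 - 1027 = -131*3/2 - 1027 = -393/2 - 1027 = -2447/2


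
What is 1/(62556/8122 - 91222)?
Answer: -4061/370421264 ≈ -1.0963e-5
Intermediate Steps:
1/(62556/8122 - 91222) = 1/(62556*(1/8122) - 91222) = 1/(31278/4061 - 91222) = 1/(-370421264/4061) = -4061/370421264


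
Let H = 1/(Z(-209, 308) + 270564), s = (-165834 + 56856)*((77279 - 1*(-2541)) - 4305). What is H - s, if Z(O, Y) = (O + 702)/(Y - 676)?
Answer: 819384490439836898/99567059 ≈ 8.2295e+9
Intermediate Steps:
s = -8229473670 (s = -108978*((77279 + 2541) - 4305) = -108978*(79820 - 4305) = -108978*75515 = -8229473670)
Z(O, Y) = (702 + O)/(-676 + Y)
H = 368/99567059 (H = 1/((702 - 209)/(-676 + 308) + 270564) = 1/(493/(-368) + 270564) = 1/(-1/368*493 + 270564) = 1/(-493/368 + 270564) = 1/(99567059/368) = 368/99567059 ≈ 3.6960e-6)
H - s = 368/99567059 - 1*(-8229473670) = 368/99567059 + 8229473670 = 819384490439836898/99567059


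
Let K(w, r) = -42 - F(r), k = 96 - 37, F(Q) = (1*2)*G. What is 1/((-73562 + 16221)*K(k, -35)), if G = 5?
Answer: 1/2981732 ≈ 3.3538e-7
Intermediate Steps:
F(Q) = 10 (F(Q) = (1*2)*5 = 2*5 = 10)
k = 59
K(w, r) = -52 (K(w, r) = -42 - 1*10 = -42 - 10 = -52)
1/((-73562 + 16221)*K(k, -35)) = 1/((-73562 + 16221)*(-52)) = -1/52/(-57341) = -1/57341*(-1/52) = 1/2981732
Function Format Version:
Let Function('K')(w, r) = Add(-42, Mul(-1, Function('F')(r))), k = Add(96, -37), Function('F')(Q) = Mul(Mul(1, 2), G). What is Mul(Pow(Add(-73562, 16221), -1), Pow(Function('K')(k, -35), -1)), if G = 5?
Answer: Rational(1, 2981732) ≈ 3.3538e-7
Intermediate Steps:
Function('F')(Q) = 10 (Function('F')(Q) = Mul(Mul(1, 2), 5) = Mul(2, 5) = 10)
k = 59
Function('K')(w, r) = -52 (Function('K')(w, r) = Add(-42, Mul(-1, 10)) = Add(-42, -10) = -52)
Mul(Pow(Add(-73562, 16221), -1), Pow(Function('K')(k, -35), -1)) = Mul(Pow(Add(-73562, 16221), -1), Pow(-52, -1)) = Mul(Pow(-57341, -1), Rational(-1, 52)) = Mul(Rational(-1, 57341), Rational(-1, 52)) = Rational(1, 2981732)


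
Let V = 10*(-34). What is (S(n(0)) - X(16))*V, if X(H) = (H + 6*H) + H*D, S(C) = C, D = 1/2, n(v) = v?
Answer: 40800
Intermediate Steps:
D = ½ ≈ 0.50000
X(H) = 15*H/2 (X(H) = (H + 6*H) + H*(½) = 7*H + H/2 = 15*H/2)
V = -340
(S(n(0)) - X(16))*V = (0 - 15*16/2)*(-340) = (0 - 1*120)*(-340) = (0 - 120)*(-340) = -120*(-340) = 40800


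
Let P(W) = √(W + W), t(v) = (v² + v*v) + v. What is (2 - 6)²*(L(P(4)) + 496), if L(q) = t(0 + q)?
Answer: 8192 + 32*√2 ≈ 8237.3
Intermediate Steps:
t(v) = v + 2*v² (t(v) = (v² + v²) + v = 2*v² + v = v + 2*v²)
P(W) = √2*√W (P(W) = √(2*W) = √2*√W)
L(q) = q*(1 + 2*q) (L(q) = (0 + q)*(1 + 2*(0 + q)) = q*(1 + 2*q))
(2 - 6)²*(L(P(4)) + 496) = (2 - 6)²*((√2*√4)*(1 + 2*(√2*√4)) + 496) = (-4)²*((√2*2)*(1 + 2*(√2*2)) + 496) = 16*((2*√2)*(1 + 2*(2*√2)) + 496) = 16*((2*√2)*(1 + 4*√2) + 496) = 16*(2*√2*(1 + 4*√2) + 496) = 16*(496 + 2*√2*(1 + 4*√2)) = 7936 + 32*√2*(1 + 4*√2)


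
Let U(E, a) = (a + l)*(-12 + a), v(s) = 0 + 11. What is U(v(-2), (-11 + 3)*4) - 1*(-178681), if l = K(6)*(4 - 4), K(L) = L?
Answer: 180089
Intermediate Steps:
l = 0 (l = 6*(4 - 4) = 6*0 = 0)
v(s) = 11
U(E, a) = a*(-12 + a) (U(E, a) = (a + 0)*(-12 + a) = a*(-12 + a))
U(v(-2), (-11 + 3)*4) - 1*(-178681) = ((-11 + 3)*4)*(-12 + (-11 + 3)*4) - 1*(-178681) = (-8*4)*(-12 - 8*4) + 178681 = -32*(-12 - 32) + 178681 = -32*(-44) + 178681 = 1408 + 178681 = 180089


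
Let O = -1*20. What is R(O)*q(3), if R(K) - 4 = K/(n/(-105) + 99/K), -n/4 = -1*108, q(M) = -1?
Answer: -7876/1269 ≈ -6.2065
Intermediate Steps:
n = 432 (n = -(-4)*108 = -4*(-108) = 432)
O = -20
R(K) = 4 + K/(-144/35 + 99/K) (R(K) = 4 + K/(432/(-105) + 99/K) = 4 + K/(432*(-1/105) + 99/K) = 4 + K/(-144/35 + 99/K))
R(O)*q(3) = ((-13860 - 35*(-20)**2 + 576*(-20))/(9*(-385 + 16*(-20))))*(-1) = ((-13860 - 35*400 - 11520)/(9*(-385 - 320)))*(-1) = ((1/9)*(-13860 - 14000 - 11520)/(-705))*(-1) = ((1/9)*(-1/705)*(-39380))*(-1) = (7876/1269)*(-1) = -7876/1269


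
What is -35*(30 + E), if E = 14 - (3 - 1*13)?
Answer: -1890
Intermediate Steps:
E = 24 (E = 14 - (3 - 13) = 14 - 1*(-10) = 14 + 10 = 24)
-35*(30 + E) = -35*(30 + 24) = -35*54 = -1890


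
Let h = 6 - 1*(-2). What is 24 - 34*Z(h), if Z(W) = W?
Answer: -248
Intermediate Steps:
h = 8 (h = 6 + 2 = 8)
24 - 34*Z(h) = 24 - 34*8 = 24 - 272 = -248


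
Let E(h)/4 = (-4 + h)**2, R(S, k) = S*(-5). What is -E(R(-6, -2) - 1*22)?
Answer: -64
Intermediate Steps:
R(S, k) = -5*S
E(h) = 4*(-4 + h)**2
-E(R(-6, -2) - 1*22) = -4*(-4 + (-5*(-6) - 1*22))**2 = -4*(-4 + (30 - 22))**2 = -4*(-4 + 8)**2 = -4*4**2 = -4*16 = -1*64 = -64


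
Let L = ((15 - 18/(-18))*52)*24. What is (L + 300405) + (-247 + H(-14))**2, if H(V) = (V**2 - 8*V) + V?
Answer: 322582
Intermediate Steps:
H(V) = V**2 - 7*V
L = 19968 (L = ((15 - 18*(-1)/18)*52)*24 = ((15 - 1*(-1))*52)*24 = ((15 + 1)*52)*24 = (16*52)*24 = 832*24 = 19968)
(L + 300405) + (-247 + H(-14))**2 = (19968 + 300405) + (-247 - 14*(-7 - 14))**2 = 320373 + (-247 - 14*(-21))**2 = 320373 + (-247 + 294)**2 = 320373 + 47**2 = 320373 + 2209 = 322582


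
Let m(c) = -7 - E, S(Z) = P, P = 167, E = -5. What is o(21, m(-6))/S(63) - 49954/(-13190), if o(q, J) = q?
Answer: 4309654/1101365 ≈ 3.9130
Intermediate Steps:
S(Z) = 167
m(c) = -2 (m(c) = -7 - 1*(-5) = -7 + 5 = -2)
o(21, m(-6))/S(63) - 49954/(-13190) = 21/167 - 49954/(-13190) = 21*(1/167) - 49954*(-1/13190) = 21/167 + 24977/6595 = 4309654/1101365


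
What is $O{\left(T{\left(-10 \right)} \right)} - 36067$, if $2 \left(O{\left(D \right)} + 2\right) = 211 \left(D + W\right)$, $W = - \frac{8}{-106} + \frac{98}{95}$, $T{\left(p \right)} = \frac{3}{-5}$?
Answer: $- \frac{362676147}{10070} \approx -36016.0$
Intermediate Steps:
$T{\left(p \right)} = - \frac{3}{5}$ ($T{\left(p \right)} = 3 \left(- \frac{1}{5}\right) = - \frac{3}{5}$)
$W = \frac{5574}{5035}$ ($W = \left(-8\right) \left(- \frac{1}{106}\right) + 98 \cdot \frac{1}{95} = \frac{4}{53} + \frac{98}{95} = \frac{5574}{5035} \approx 1.107$)
$O{\left(D \right)} = \frac{577987}{5035} + \frac{211 D}{2}$ ($O{\left(D \right)} = -2 + \frac{211 \left(D + \frac{5574}{5035}\right)}{2} = -2 + \frac{211 \left(\frac{5574}{5035} + D\right)}{2} = -2 + \frac{\frac{1176114}{5035} + 211 D}{2} = -2 + \left(\frac{588057}{5035} + \frac{211 D}{2}\right) = \frac{577987}{5035} + \frac{211 D}{2}$)
$O{\left(T{\left(-10 \right)} \right)} - 36067 = \left(\frac{577987}{5035} + \frac{211}{2} \left(- \frac{3}{5}\right)\right) - 36067 = \left(\frac{577987}{5035} - \frac{633}{10}\right) - 36067 = \frac{518543}{10070} - 36067 = - \frac{362676147}{10070}$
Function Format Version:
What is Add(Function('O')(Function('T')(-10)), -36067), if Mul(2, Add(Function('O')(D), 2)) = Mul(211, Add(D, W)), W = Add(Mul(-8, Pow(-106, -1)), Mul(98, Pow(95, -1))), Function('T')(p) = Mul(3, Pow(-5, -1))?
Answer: Rational(-362676147, 10070) ≈ -36016.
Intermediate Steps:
Function('T')(p) = Rational(-3, 5) (Function('T')(p) = Mul(3, Rational(-1, 5)) = Rational(-3, 5))
W = Rational(5574, 5035) (W = Add(Mul(-8, Rational(-1, 106)), Mul(98, Rational(1, 95))) = Add(Rational(4, 53), Rational(98, 95)) = Rational(5574, 5035) ≈ 1.1070)
Function('O')(D) = Add(Rational(577987, 5035), Mul(Rational(211, 2), D)) (Function('O')(D) = Add(-2, Mul(Rational(1, 2), Mul(211, Add(D, Rational(5574, 5035))))) = Add(-2, Mul(Rational(1, 2), Mul(211, Add(Rational(5574, 5035), D)))) = Add(-2, Mul(Rational(1, 2), Add(Rational(1176114, 5035), Mul(211, D)))) = Add(-2, Add(Rational(588057, 5035), Mul(Rational(211, 2), D))) = Add(Rational(577987, 5035), Mul(Rational(211, 2), D)))
Add(Function('O')(Function('T')(-10)), -36067) = Add(Add(Rational(577987, 5035), Mul(Rational(211, 2), Rational(-3, 5))), -36067) = Add(Add(Rational(577987, 5035), Rational(-633, 10)), -36067) = Add(Rational(518543, 10070), -36067) = Rational(-362676147, 10070)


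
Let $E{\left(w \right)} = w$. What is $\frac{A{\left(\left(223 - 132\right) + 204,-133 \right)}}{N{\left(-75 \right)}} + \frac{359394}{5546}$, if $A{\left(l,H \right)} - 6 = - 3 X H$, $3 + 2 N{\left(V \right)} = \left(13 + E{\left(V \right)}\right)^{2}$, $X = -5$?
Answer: $\frac{679185183}{10651093} \approx 63.767$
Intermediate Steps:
$N{\left(V \right)} = - \frac{3}{2} + \frac{\left(13 + V\right)^{2}}{2}$
$A{\left(l,H \right)} = 6 + 15 H$ ($A{\left(l,H \right)} = 6 + \left(-3\right) \left(-5\right) H = 6 + 15 H$)
$\frac{A{\left(\left(223 - 132\right) + 204,-133 \right)}}{N{\left(-75 \right)}} + \frac{359394}{5546} = \frac{6 + 15 \left(-133\right)}{- \frac{3}{2} + \frac{\left(13 - 75\right)^{2}}{2}} + \frac{359394}{5546} = \frac{6 - 1995}{- \frac{3}{2} + \frac{\left(-62\right)^{2}}{2}} + 359394 \cdot \frac{1}{5546} = - \frac{1989}{- \frac{3}{2} + \frac{1}{2} \cdot 3844} + \frac{179697}{2773} = - \frac{1989}{- \frac{3}{2} + 1922} + \frac{179697}{2773} = - \frac{1989}{\frac{3841}{2}} + \frac{179697}{2773} = \left(-1989\right) \frac{2}{3841} + \frac{179697}{2773} = - \frac{3978}{3841} + \frac{179697}{2773} = \frac{679185183}{10651093}$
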